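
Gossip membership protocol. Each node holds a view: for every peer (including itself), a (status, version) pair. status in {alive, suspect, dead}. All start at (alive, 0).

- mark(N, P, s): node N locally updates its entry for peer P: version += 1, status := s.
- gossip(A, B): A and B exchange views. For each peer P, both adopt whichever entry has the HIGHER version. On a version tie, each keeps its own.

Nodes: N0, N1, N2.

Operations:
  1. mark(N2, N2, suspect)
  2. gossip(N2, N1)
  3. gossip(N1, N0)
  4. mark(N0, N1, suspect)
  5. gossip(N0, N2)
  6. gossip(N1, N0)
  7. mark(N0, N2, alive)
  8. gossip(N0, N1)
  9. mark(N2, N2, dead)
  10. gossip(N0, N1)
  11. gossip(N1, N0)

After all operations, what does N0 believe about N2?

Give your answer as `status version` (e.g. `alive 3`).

Op 1: N2 marks N2=suspect -> (suspect,v1)
Op 2: gossip N2<->N1 -> N2.N0=(alive,v0) N2.N1=(alive,v0) N2.N2=(suspect,v1) | N1.N0=(alive,v0) N1.N1=(alive,v0) N1.N2=(suspect,v1)
Op 3: gossip N1<->N0 -> N1.N0=(alive,v0) N1.N1=(alive,v0) N1.N2=(suspect,v1) | N0.N0=(alive,v0) N0.N1=(alive,v0) N0.N2=(suspect,v1)
Op 4: N0 marks N1=suspect -> (suspect,v1)
Op 5: gossip N0<->N2 -> N0.N0=(alive,v0) N0.N1=(suspect,v1) N0.N2=(suspect,v1) | N2.N0=(alive,v0) N2.N1=(suspect,v1) N2.N2=(suspect,v1)
Op 6: gossip N1<->N0 -> N1.N0=(alive,v0) N1.N1=(suspect,v1) N1.N2=(suspect,v1) | N0.N0=(alive,v0) N0.N1=(suspect,v1) N0.N2=(suspect,v1)
Op 7: N0 marks N2=alive -> (alive,v2)
Op 8: gossip N0<->N1 -> N0.N0=(alive,v0) N0.N1=(suspect,v1) N0.N2=(alive,v2) | N1.N0=(alive,v0) N1.N1=(suspect,v1) N1.N2=(alive,v2)
Op 9: N2 marks N2=dead -> (dead,v2)
Op 10: gossip N0<->N1 -> N0.N0=(alive,v0) N0.N1=(suspect,v1) N0.N2=(alive,v2) | N1.N0=(alive,v0) N1.N1=(suspect,v1) N1.N2=(alive,v2)
Op 11: gossip N1<->N0 -> N1.N0=(alive,v0) N1.N1=(suspect,v1) N1.N2=(alive,v2) | N0.N0=(alive,v0) N0.N1=(suspect,v1) N0.N2=(alive,v2)

Answer: alive 2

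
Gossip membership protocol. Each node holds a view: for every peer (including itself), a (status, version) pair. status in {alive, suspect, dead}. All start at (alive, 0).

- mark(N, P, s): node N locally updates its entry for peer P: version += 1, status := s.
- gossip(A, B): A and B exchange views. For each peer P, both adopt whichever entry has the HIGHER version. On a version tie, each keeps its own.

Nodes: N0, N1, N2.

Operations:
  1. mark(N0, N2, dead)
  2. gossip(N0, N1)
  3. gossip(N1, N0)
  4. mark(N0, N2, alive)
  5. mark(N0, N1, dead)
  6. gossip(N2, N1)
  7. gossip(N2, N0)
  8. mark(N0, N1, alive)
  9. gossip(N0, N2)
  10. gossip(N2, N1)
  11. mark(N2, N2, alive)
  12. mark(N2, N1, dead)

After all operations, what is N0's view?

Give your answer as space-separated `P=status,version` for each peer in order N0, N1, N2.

Answer: N0=alive,0 N1=alive,2 N2=alive,2

Derivation:
Op 1: N0 marks N2=dead -> (dead,v1)
Op 2: gossip N0<->N1 -> N0.N0=(alive,v0) N0.N1=(alive,v0) N0.N2=(dead,v1) | N1.N0=(alive,v0) N1.N1=(alive,v0) N1.N2=(dead,v1)
Op 3: gossip N1<->N0 -> N1.N0=(alive,v0) N1.N1=(alive,v0) N1.N2=(dead,v1) | N0.N0=(alive,v0) N0.N1=(alive,v0) N0.N2=(dead,v1)
Op 4: N0 marks N2=alive -> (alive,v2)
Op 5: N0 marks N1=dead -> (dead,v1)
Op 6: gossip N2<->N1 -> N2.N0=(alive,v0) N2.N1=(alive,v0) N2.N2=(dead,v1) | N1.N0=(alive,v0) N1.N1=(alive,v0) N1.N2=(dead,v1)
Op 7: gossip N2<->N0 -> N2.N0=(alive,v0) N2.N1=(dead,v1) N2.N2=(alive,v2) | N0.N0=(alive,v0) N0.N1=(dead,v1) N0.N2=(alive,v2)
Op 8: N0 marks N1=alive -> (alive,v2)
Op 9: gossip N0<->N2 -> N0.N0=(alive,v0) N0.N1=(alive,v2) N0.N2=(alive,v2) | N2.N0=(alive,v0) N2.N1=(alive,v2) N2.N2=(alive,v2)
Op 10: gossip N2<->N1 -> N2.N0=(alive,v0) N2.N1=(alive,v2) N2.N2=(alive,v2) | N1.N0=(alive,v0) N1.N1=(alive,v2) N1.N2=(alive,v2)
Op 11: N2 marks N2=alive -> (alive,v3)
Op 12: N2 marks N1=dead -> (dead,v3)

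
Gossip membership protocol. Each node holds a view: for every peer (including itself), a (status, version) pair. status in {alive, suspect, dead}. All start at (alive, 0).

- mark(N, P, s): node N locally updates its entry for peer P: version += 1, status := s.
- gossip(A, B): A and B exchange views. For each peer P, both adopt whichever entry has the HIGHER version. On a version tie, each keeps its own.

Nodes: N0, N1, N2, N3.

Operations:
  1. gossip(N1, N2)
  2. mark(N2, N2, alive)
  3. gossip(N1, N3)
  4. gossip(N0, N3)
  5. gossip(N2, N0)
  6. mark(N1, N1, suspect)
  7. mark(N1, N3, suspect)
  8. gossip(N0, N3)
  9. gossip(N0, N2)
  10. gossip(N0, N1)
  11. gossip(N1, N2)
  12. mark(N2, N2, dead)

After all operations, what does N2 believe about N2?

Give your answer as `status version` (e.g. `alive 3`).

Answer: dead 2

Derivation:
Op 1: gossip N1<->N2 -> N1.N0=(alive,v0) N1.N1=(alive,v0) N1.N2=(alive,v0) N1.N3=(alive,v0) | N2.N0=(alive,v0) N2.N1=(alive,v0) N2.N2=(alive,v0) N2.N3=(alive,v0)
Op 2: N2 marks N2=alive -> (alive,v1)
Op 3: gossip N1<->N3 -> N1.N0=(alive,v0) N1.N1=(alive,v0) N1.N2=(alive,v0) N1.N3=(alive,v0) | N3.N0=(alive,v0) N3.N1=(alive,v0) N3.N2=(alive,v0) N3.N3=(alive,v0)
Op 4: gossip N0<->N3 -> N0.N0=(alive,v0) N0.N1=(alive,v0) N0.N2=(alive,v0) N0.N3=(alive,v0) | N3.N0=(alive,v0) N3.N1=(alive,v0) N3.N2=(alive,v0) N3.N3=(alive,v0)
Op 5: gossip N2<->N0 -> N2.N0=(alive,v0) N2.N1=(alive,v0) N2.N2=(alive,v1) N2.N3=(alive,v0) | N0.N0=(alive,v0) N0.N1=(alive,v0) N0.N2=(alive,v1) N0.N3=(alive,v0)
Op 6: N1 marks N1=suspect -> (suspect,v1)
Op 7: N1 marks N3=suspect -> (suspect,v1)
Op 8: gossip N0<->N3 -> N0.N0=(alive,v0) N0.N1=(alive,v0) N0.N2=(alive,v1) N0.N3=(alive,v0) | N3.N0=(alive,v0) N3.N1=(alive,v0) N3.N2=(alive,v1) N3.N3=(alive,v0)
Op 9: gossip N0<->N2 -> N0.N0=(alive,v0) N0.N1=(alive,v0) N0.N2=(alive,v1) N0.N3=(alive,v0) | N2.N0=(alive,v0) N2.N1=(alive,v0) N2.N2=(alive,v1) N2.N3=(alive,v0)
Op 10: gossip N0<->N1 -> N0.N0=(alive,v0) N0.N1=(suspect,v1) N0.N2=(alive,v1) N0.N3=(suspect,v1) | N1.N0=(alive,v0) N1.N1=(suspect,v1) N1.N2=(alive,v1) N1.N3=(suspect,v1)
Op 11: gossip N1<->N2 -> N1.N0=(alive,v0) N1.N1=(suspect,v1) N1.N2=(alive,v1) N1.N3=(suspect,v1) | N2.N0=(alive,v0) N2.N1=(suspect,v1) N2.N2=(alive,v1) N2.N3=(suspect,v1)
Op 12: N2 marks N2=dead -> (dead,v2)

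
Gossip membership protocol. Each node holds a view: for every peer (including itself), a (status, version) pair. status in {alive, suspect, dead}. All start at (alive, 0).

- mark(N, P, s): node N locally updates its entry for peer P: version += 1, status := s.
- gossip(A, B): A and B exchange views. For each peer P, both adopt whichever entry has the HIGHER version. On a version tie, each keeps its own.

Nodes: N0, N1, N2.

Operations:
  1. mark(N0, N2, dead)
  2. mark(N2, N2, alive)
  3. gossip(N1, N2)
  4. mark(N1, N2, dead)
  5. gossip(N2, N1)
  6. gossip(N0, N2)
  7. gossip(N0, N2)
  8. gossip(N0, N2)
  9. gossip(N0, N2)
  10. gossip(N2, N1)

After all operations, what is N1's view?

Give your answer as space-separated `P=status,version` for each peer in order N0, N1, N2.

Answer: N0=alive,0 N1=alive,0 N2=dead,2

Derivation:
Op 1: N0 marks N2=dead -> (dead,v1)
Op 2: N2 marks N2=alive -> (alive,v1)
Op 3: gossip N1<->N2 -> N1.N0=(alive,v0) N1.N1=(alive,v0) N1.N2=(alive,v1) | N2.N0=(alive,v0) N2.N1=(alive,v0) N2.N2=(alive,v1)
Op 4: N1 marks N2=dead -> (dead,v2)
Op 5: gossip N2<->N1 -> N2.N0=(alive,v0) N2.N1=(alive,v0) N2.N2=(dead,v2) | N1.N0=(alive,v0) N1.N1=(alive,v0) N1.N2=(dead,v2)
Op 6: gossip N0<->N2 -> N0.N0=(alive,v0) N0.N1=(alive,v0) N0.N2=(dead,v2) | N2.N0=(alive,v0) N2.N1=(alive,v0) N2.N2=(dead,v2)
Op 7: gossip N0<->N2 -> N0.N0=(alive,v0) N0.N1=(alive,v0) N0.N2=(dead,v2) | N2.N0=(alive,v0) N2.N1=(alive,v0) N2.N2=(dead,v2)
Op 8: gossip N0<->N2 -> N0.N0=(alive,v0) N0.N1=(alive,v0) N0.N2=(dead,v2) | N2.N0=(alive,v0) N2.N1=(alive,v0) N2.N2=(dead,v2)
Op 9: gossip N0<->N2 -> N0.N0=(alive,v0) N0.N1=(alive,v0) N0.N2=(dead,v2) | N2.N0=(alive,v0) N2.N1=(alive,v0) N2.N2=(dead,v2)
Op 10: gossip N2<->N1 -> N2.N0=(alive,v0) N2.N1=(alive,v0) N2.N2=(dead,v2) | N1.N0=(alive,v0) N1.N1=(alive,v0) N1.N2=(dead,v2)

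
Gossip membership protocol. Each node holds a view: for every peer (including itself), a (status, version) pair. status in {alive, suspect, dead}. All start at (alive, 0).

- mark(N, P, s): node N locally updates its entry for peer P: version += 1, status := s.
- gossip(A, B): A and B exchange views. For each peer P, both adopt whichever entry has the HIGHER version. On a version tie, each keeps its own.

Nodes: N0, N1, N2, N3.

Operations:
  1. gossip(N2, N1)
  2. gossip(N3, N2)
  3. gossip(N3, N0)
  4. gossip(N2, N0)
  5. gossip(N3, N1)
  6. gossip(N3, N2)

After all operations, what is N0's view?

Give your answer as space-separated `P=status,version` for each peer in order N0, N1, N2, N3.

Answer: N0=alive,0 N1=alive,0 N2=alive,0 N3=alive,0

Derivation:
Op 1: gossip N2<->N1 -> N2.N0=(alive,v0) N2.N1=(alive,v0) N2.N2=(alive,v0) N2.N3=(alive,v0) | N1.N0=(alive,v0) N1.N1=(alive,v0) N1.N2=(alive,v0) N1.N3=(alive,v0)
Op 2: gossip N3<->N2 -> N3.N0=(alive,v0) N3.N1=(alive,v0) N3.N2=(alive,v0) N3.N3=(alive,v0) | N2.N0=(alive,v0) N2.N1=(alive,v0) N2.N2=(alive,v0) N2.N3=(alive,v0)
Op 3: gossip N3<->N0 -> N3.N0=(alive,v0) N3.N1=(alive,v0) N3.N2=(alive,v0) N3.N3=(alive,v0) | N0.N0=(alive,v0) N0.N1=(alive,v0) N0.N2=(alive,v0) N0.N3=(alive,v0)
Op 4: gossip N2<->N0 -> N2.N0=(alive,v0) N2.N1=(alive,v0) N2.N2=(alive,v0) N2.N3=(alive,v0) | N0.N0=(alive,v0) N0.N1=(alive,v0) N0.N2=(alive,v0) N0.N3=(alive,v0)
Op 5: gossip N3<->N1 -> N3.N0=(alive,v0) N3.N1=(alive,v0) N3.N2=(alive,v0) N3.N3=(alive,v0) | N1.N0=(alive,v0) N1.N1=(alive,v0) N1.N2=(alive,v0) N1.N3=(alive,v0)
Op 6: gossip N3<->N2 -> N3.N0=(alive,v0) N3.N1=(alive,v0) N3.N2=(alive,v0) N3.N3=(alive,v0) | N2.N0=(alive,v0) N2.N1=(alive,v0) N2.N2=(alive,v0) N2.N3=(alive,v0)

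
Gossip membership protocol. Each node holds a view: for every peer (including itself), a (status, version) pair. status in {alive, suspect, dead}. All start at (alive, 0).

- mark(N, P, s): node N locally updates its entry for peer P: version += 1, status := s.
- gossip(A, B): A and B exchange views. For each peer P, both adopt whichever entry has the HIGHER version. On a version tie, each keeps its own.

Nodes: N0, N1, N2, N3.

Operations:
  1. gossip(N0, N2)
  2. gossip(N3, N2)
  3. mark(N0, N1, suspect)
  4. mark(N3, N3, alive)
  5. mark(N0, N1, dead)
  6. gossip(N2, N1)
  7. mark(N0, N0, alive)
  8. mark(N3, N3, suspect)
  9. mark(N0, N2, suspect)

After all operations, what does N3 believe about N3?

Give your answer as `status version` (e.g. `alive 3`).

Answer: suspect 2

Derivation:
Op 1: gossip N0<->N2 -> N0.N0=(alive,v0) N0.N1=(alive,v0) N0.N2=(alive,v0) N0.N3=(alive,v0) | N2.N0=(alive,v0) N2.N1=(alive,v0) N2.N2=(alive,v0) N2.N3=(alive,v0)
Op 2: gossip N3<->N2 -> N3.N0=(alive,v0) N3.N1=(alive,v0) N3.N2=(alive,v0) N3.N3=(alive,v0) | N2.N0=(alive,v0) N2.N1=(alive,v0) N2.N2=(alive,v0) N2.N3=(alive,v0)
Op 3: N0 marks N1=suspect -> (suspect,v1)
Op 4: N3 marks N3=alive -> (alive,v1)
Op 5: N0 marks N1=dead -> (dead,v2)
Op 6: gossip N2<->N1 -> N2.N0=(alive,v0) N2.N1=(alive,v0) N2.N2=(alive,v0) N2.N3=(alive,v0) | N1.N0=(alive,v0) N1.N1=(alive,v0) N1.N2=(alive,v0) N1.N3=(alive,v0)
Op 7: N0 marks N0=alive -> (alive,v1)
Op 8: N3 marks N3=suspect -> (suspect,v2)
Op 9: N0 marks N2=suspect -> (suspect,v1)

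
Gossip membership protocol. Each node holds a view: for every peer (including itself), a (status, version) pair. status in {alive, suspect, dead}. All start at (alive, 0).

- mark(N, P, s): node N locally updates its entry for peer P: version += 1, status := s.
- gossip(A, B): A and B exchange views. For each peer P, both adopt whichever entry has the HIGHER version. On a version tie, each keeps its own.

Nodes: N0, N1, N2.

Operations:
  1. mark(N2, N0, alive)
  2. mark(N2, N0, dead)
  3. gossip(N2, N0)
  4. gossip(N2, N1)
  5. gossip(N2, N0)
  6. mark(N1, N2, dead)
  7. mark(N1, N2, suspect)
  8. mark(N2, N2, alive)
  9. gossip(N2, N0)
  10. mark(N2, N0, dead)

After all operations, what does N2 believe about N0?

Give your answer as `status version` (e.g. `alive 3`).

Op 1: N2 marks N0=alive -> (alive,v1)
Op 2: N2 marks N0=dead -> (dead,v2)
Op 3: gossip N2<->N0 -> N2.N0=(dead,v2) N2.N1=(alive,v0) N2.N2=(alive,v0) | N0.N0=(dead,v2) N0.N1=(alive,v0) N0.N2=(alive,v0)
Op 4: gossip N2<->N1 -> N2.N0=(dead,v2) N2.N1=(alive,v0) N2.N2=(alive,v0) | N1.N0=(dead,v2) N1.N1=(alive,v0) N1.N2=(alive,v0)
Op 5: gossip N2<->N0 -> N2.N0=(dead,v2) N2.N1=(alive,v0) N2.N2=(alive,v0) | N0.N0=(dead,v2) N0.N1=(alive,v0) N0.N2=(alive,v0)
Op 6: N1 marks N2=dead -> (dead,v1)
Op 7: N1 marks N2=suspect -> (suspect,v2)
Op 8: N2 marks N2=alive -> (alive,v1)
Op 9: gossip N2<->N0 -> N2.N0=(dead,v2) N2.N1=(alive,v0) N2.N2=(alive,v1) | N0.N0=(dead,v2) N0.N1=(alive,v0) N0.N2=(alive,v1)
Op 10: N2 marks N0=dead -> (dead,v3)

Answer: dead 3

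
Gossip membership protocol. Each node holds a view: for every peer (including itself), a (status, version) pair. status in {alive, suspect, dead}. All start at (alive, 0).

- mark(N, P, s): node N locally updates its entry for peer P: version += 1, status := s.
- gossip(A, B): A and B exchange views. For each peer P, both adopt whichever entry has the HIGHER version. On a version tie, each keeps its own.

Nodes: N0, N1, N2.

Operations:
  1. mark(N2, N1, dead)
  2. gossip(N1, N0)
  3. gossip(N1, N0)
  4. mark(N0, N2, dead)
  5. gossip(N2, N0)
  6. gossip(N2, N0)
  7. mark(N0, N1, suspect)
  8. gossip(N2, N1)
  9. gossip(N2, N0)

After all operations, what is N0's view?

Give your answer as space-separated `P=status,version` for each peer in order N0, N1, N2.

Answer: N0=alive,0 N1=suspect,2 N2=dead,1

Derivation:
Op 1: N2 marks N1=dead -> (dead,v1)
Op 2: gossip N1<->N0 -> N1.N0=(alive,v0) N1.N1=(alive,v0) N1.N2=(alive,v0) | N0.N0=(alive,v0) N0.N1=(alive,v0) N0.N2=(alive,v0)
Op 3: gossip N1<->N0 -> N1.N0=(alive,v0) N1.N1=(alive,v0) N1.N2=(alive,v0) | N0.N0=(alive,v0) N0.N1=(alive,v0) N0.N2=(alive,v0)
Op 4: N0 marks N2=dead -> (dead,v1)
Op 5: gossip N2<->N0 -> N2.N0=(alive,v0) N2.N1=(dead,v1) N2.N2=(dead,v1) | N0.N0=(alive,v0) N0.N1=(dead,v1) N0.N2=(dead,v1)
Op 6: gossip N2<->N0 -> N2.N0=(alive,v0) N2.N1=(dead,v1) N2.N2=(dead,v1) | N0.N0=(alive,v0) N0.N1=(dead,v1) N0.N2=(dead,v1)
Op 7: N0 marks N1=suspect -> (suspect,v2)
Op 8: gossip N2<->N1 -> N2.N0=(alive,v0) N2.N1=(dead,v1) N2.N2=(dead,v1) | N1.N0=(alive,v0) N1.N1=(dead,v1) N1.N2=(dead,v1)
Op 9: gossip N2<->N0 -> N2.N0=(alive,v0) N2.N1=(suspect,v2) N2.N2=(dead,v1) | N0.N0=(alive,v0) N0.N1=(suspect,v2) N0.N2=(dead,v1)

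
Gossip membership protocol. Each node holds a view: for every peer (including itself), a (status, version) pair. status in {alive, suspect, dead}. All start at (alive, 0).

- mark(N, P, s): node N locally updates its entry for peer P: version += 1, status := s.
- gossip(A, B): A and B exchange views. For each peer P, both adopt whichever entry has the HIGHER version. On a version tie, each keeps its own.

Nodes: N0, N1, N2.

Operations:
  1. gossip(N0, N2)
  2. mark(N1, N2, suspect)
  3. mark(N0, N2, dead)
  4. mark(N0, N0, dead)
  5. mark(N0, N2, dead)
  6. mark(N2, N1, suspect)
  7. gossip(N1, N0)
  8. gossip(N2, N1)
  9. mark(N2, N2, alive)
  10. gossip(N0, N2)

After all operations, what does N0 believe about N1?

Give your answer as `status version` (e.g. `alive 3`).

Answer: suspect 1

Derivation:
Op 1: gossip N0<->N2 -> N0.N0=(alive,v0) N0.N1=(alive,v0) N0.N2=(alive,v0) | N2.N0=(alive,v0) N2.N1=(alive,v0) N2.N2=(alive,v0)
Op 2: N1 marks N2=suspect -> (suspect,v1)
Op 3: N0 marks N2=dead -> (dead,v1)
Op 4: N0 marks N0=dead -> (dead,v1)
Op 5: N0 marks N2=dead -> (dead,v2)
Op 6: N2 marks N1=suspect -> (suspect,v1)
Op 7: gossip N1<->N0 -> N1.N0=(dead,v1) N1.N1=(alive,v0) N1.N2=(dead,v2) | N0.N0=(dead,v1) N0.N1=(alive,v0) N0.N2=(dead,v2)
Op 8: gossip N2<->N1 -> N2.N0=(dead,v1) N2.N1=(suspect,v1) N2.N2=(dead,v2) | N1.N0=(dead,v1) N1.N1=(suspect,v1) N1.N2=(dead,v2)
Op 9: N2 marks N2=alive -> (alive,v3)
Op 10: gossip N0<->N2 -> N0.N0=(dead,v1) N0.N1=(suspect,v1) N0.N2=(alive,v3) | N2.N0=(dead,v1) N2.N1=(suspect,v1) N2.N2=(alive,v3)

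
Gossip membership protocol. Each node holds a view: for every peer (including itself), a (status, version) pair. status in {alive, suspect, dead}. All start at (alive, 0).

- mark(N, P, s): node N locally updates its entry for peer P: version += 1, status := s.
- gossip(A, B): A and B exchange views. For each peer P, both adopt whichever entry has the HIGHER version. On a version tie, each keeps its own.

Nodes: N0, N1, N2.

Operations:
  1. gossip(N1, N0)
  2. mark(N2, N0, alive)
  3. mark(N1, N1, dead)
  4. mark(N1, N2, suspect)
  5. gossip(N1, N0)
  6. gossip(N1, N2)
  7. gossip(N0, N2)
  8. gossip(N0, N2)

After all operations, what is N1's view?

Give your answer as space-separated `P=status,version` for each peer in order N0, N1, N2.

Op 1: gossip N1<->N0 -> N1.N0=(alive,v0) N1.N1=(alive,v0) N1.N2=(alive,v0) | N0.N0=(alive,v0) N0.N1=(alive,v0) N0.N2=(alive,v0)
Op 2: N2 marks N0=alive -> (alive,v1)
Op 3: N1 marks N1=dead -> (dead,v1)
Op 4: N1 marks N2=suspect -> (suspect,v1)
Op 5: gossip N1<->N0 -> N1.N0=(alive,v0) N1.N1=(dead,v1) N1.N2=(suspect,v1) | N0.N0=(alive,v0) N0.N1=(dead,v1) N0.N2=(suspect,v1)
Op 6: gossip N1<->N2 -> N1.N0=(alive,v1) N1.N1=(dead,v1) N1.N2=(suspect,v1) | N2.N0=(alive,v1) N2.N1=(dead,v1) N2.N2=(suspect,v1)
Op 7: gossip N0<->N2 -> N0.N0=(alive,v1) N0.N1=(dead,v1) N0.N2=(suspect,v1) | N2.N0=(alive,v1) N2.N1=(dead,v1) N2.N2=(suspect,v1)
Op 8: gossip N0<->N2 -> N0.N0=(alive,v1) N0.N1=(dead,v1) N0.N2=(suspect,v1) | N2.N0=(alive,v1) N2.N1=(dead,v1) N2.N2=(suspect,v1)

Answer: N0=alive,1 N1=dead,1 N2=suspect,1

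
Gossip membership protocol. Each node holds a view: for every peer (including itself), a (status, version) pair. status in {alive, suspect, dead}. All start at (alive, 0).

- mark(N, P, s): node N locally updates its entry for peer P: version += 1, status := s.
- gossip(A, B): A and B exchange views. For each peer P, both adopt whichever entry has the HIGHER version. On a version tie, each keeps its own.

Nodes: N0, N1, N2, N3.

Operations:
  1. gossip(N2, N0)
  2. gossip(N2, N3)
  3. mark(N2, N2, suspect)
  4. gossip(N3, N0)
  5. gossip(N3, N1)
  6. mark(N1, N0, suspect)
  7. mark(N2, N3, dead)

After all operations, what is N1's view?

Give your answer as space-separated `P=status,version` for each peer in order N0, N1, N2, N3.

Op 1: gossip N2<->N0 -> N2.N0=(alive,v0) N2.N1=(alive,v0) N2.N2=(alive,v0) N2.N3=(alive,v0) | N0.N0=(alive,v0) N0.N1=(alive,v0) N0.N2=(alive,v0) N0.N3=(alive,v0)
Op 2: gossip N2<->N3 -> N2.N0=(alive,v0) N2.N1=(alive,v0) N2.N2=(alive,v0) N2.N3=(alive,v0) | N3.N0=(alive,v0) N3.N1=(alive,v0) N3.N2=(alive,v0) N3.N3=(alive,v0)
Op 3: N2 marks N2=suspect -> (suspect,v1)
Op 4: gossip N3<->N0 -> N3.N0=(alive,v0) N3.N1=(alive,v0) N3.N2=(alive,v0) N3.N3=(alive,v0) | N0.N0=(alive,v0) N0.N1=(alive,v0) N0.N2=(alive,v0) N0.N3=(alive,v0)
Op 5: gossip N3<->N1 -> N3.N0=(alive,v0) N3.N1=(alive,v0) N3.N2=(alive,v0) N3.N3=(alive,v0) | N1.N0=(alive,v0) N1.N1=(alive,v0) N1.N2=(alive,v0) N1.N3=(alive,v0)
Op 6: N1 marks N0=suspect -> (suspect,v1)
Op 7: N2 marks N3=dead -> (dead,v1)

Answer: N0=suspect,1 N1=alive,0 N2=alive,0 N3=alive,0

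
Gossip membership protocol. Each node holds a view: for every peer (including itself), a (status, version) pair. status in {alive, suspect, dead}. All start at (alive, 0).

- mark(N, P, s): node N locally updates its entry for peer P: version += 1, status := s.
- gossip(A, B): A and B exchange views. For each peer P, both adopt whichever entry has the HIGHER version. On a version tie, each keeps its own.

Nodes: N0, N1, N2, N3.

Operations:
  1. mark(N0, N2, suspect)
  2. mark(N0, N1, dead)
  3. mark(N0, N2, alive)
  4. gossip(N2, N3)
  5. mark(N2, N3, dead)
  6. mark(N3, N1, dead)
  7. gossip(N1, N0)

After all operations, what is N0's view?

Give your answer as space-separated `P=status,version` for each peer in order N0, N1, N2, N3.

Answer: N0=alive,0 N1=dead,1 N2=alive,2 N3=alive,0

Derivation:
Op 1: N0 marks N2=suspect -> (suspect,v1)
Op 2: N0 marks N1=dead -> (dead,v1)
Op 3: N0 marks N2=alive -> (alive,v2)
Op 4: gossip N2<->N3 -> N2.N0=(alive,v0) N2.N1=(alive,v0) N2.N2=(alive,v0) N2.N3=(alive,v0) | N3.N0=(alive,v0) N3.N1=(alive,v0) N3.N2=(alive,v0) N3.N3=(alive,v0)
Op 5: N2 marks N3=dead -> (dead,v1)
Op 6: N3 marks N1=dead -> (dead,v1)
Op 7: gossip N1<->N0 -> N1.N0=(alive,v0) N1.N1=(dead,v1) N1.N2=(alive,v2) N1.N3=(alive,v0) | N0.N0=(alive,v0) N0.N1=(dead,v1) N0.N2=(alive,v2) N0.N3=(alive,v0)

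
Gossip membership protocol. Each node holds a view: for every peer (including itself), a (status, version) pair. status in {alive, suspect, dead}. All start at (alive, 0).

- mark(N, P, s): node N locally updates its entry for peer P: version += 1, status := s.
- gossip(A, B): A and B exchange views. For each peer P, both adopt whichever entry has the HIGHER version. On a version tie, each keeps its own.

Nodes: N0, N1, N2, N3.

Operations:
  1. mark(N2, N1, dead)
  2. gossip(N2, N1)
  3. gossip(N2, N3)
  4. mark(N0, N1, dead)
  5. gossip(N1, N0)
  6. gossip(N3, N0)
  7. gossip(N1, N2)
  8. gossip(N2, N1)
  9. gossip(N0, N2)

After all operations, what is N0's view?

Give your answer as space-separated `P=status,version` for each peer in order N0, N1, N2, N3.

Op 1: N2 marks N1=dead -> (dead,v1)
Op 2: gossip N2<->N1 -> N2.N0=(alive,v0) N2.N1=(dead,v1) N2.N2=(alive,v0) N2.N3=(alive,v0) | N1.N0=(alive,v0) N1.N1=(dead,v1) N1.N2=(alive,v0) N1.N3=(alive,v0)
Op 3: gossip N2<->N3 -> N2.N0=(alive,v0) N2.N1=(dead,v1) N2.N2=(alive,v0) N2.N3=(alive,v0) | N3.N0=(alive,v0) N3.N1=(dead,v1) N3.N2=(alive,v0) N3.N3=(alive,v0)
Op 4: N0 marks N1=dead -> (dead,v1)
Op 5: gossip N1<->N0 -> N1.N0=(alive,v0) N1.N1=(dead,v1) N1.N2=(alive,v0) N1.N3=(alive,v0) | N0.N0=(alive,v0) N0.N1=(dead,v1) N0.N2=(alive,v0) N0.N3=(alive,v0)
Op 6: gossip N3<->N0 -> N3.N0=(alive,v0) N3.N1=(dead,v1) N3.N2=(alive,v0) N3.N3=(alive,v0) | N0.N0=(alive,v0) N0.N1=(dead,v1) N0.N2=(alive,v0) N0.N3=(alive,v0)
Op 7: gossip N1<->N2 -> N1.N0=(alive,v0) N1.N1=(dead,v1) N1.N2=(alive,v0) N1.N3=(alive,v0) | N2.N0=(alive,v0) N2.N1=(dead,v1) N2.N2=(alive,v0) N2.N3=(alive,v0)
Op 8: gossip N2<->N1 -> N2.N0=(alive,v0) N2.N1=(dead,v1) N2.N2=(alive,v0) N2.N3=(alive,v0) | N1.N0=(alive,v0) N1.N1=(dead,v1) N1.N2=(alive,v0) N1.N3=(alive,v0)
Op 9: gossip N0<->N2 -> N0.N0=(alive,v0) N0.N1=(dead,v1) N0.N2=(alive,v0) N0.N3=(alive,v0) | N2.N0=(alive,v0) N2.N1=(dead,v1) N2.N2=(alive,v0) N2.N3=(alive,v0)

Answer: N0=alive,0 N1=dead,1 N2=alive,0 N3=alive,0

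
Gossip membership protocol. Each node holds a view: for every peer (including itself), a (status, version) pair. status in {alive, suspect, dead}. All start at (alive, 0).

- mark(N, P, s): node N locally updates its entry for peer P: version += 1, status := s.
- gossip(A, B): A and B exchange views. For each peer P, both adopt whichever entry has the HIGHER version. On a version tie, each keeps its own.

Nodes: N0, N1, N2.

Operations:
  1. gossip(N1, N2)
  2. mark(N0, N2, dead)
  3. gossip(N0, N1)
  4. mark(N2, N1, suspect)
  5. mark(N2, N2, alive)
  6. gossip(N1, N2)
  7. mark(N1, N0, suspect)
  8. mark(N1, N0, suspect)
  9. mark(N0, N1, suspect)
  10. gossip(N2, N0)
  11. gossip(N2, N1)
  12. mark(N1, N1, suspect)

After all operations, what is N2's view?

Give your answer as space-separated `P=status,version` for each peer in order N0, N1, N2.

Op 1: gossip N1<->N2 -> N1.N0=(alive,v0) N1.N1=(alive,v0) N1.N2=(alive,v0) | N2.N0=(alive,v0) N2.N1=(alive,v0) N2.N2=(alive,v0)
Op 2: N0 marks N2=dead -> (dead,v1)
Op 3: gossip N0<->N1 -> N0.N0=(alive,v0) N0.N1=(alive,v0) N0.N2=(dead,v1) | N1.N0=(alive,v0) N1.N1=(alive,v0) N1.N2=(dead,v1)
Op 4: N2 marks N1=suspect -> (suspect,v1)
Op 5: N2 marks N2=alive -> (alive,v1)
Op 6: gossip N1<->N2 -> N1.N0=(alive,v0) N1.N1=(suspect,v1) N1.N2=(dead,v1) | N2.N0=(alive,v0) N2.N1=(suspect,v1) N2.N2=(alive,v1)
Op 7: N1 marks N0=suspect -> (suspect,v1)
Op 8: N1 marks N0=suspect -> (suspect,v2)
Op 9: N0 marks N1=suspect -> (suspect,v1)
Op 10: gossip N2<->N0 -> N2.N0=(alive,v0) N2.N1=(suspect,v1) N2.N2=(alive,v1) | N0.N0=(alive,v0) N0.N1=(suspect,v1) N0.N2=(dead,v1)
Op 11: gossip N2<->N1 -> N2.N0=(suspect,v2) N2.N1=(suspect,v1) N2.N2=(alive,v1) | N1.N0=(suspect,v2) N1.N1=(suspect,v1) N1.N2=(dead,v1)
Op 12: N1 marks N1=suspect -> (suspect,v2)

Answer: N0=suspect,2 N1=suspect,1 N2=alive,1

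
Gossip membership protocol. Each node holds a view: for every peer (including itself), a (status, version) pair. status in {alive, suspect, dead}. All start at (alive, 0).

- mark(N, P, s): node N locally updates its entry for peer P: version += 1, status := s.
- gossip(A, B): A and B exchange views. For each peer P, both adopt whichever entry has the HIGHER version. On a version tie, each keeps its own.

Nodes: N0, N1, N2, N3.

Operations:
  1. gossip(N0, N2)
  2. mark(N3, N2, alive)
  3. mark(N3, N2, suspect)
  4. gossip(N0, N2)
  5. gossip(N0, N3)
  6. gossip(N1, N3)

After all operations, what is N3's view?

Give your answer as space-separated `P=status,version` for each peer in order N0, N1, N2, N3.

Op 1: gossip N0<->N2 -> N0.N0=(alive,v0) N0.N1=(alive,v0) N0.N2=(alive,v0) N0.N3=(alive,v0) | N2.N0=(alive,v0) N2.N1=(alive,v0) N2.N2=(alive,v0) N2.N3=(alive,v0)
Op 2: N3 marks N2=alive -> (alive,v1)
Op 3: N3 marks N2=suspect -> (suspect,v2)
Op 4: gossip N0<->N2 -> N0.N0=(alive,v0) N0.N1=(alive,v0) N0.N2=(alive,v0) N0.N3=(alive,v0) | N2.N0=(alive,v0) N2.N1=(alive,v0) N2.N2=(alive,v0) N2.N3=(alive,v0)
Op 5: gossip N0<->N3 -> N0.N0=(alive,v0) N0.N1=(alive,v0) N0.N2=(suspect,v2) N0.N3=(alive,v0) | N3.N0=(alive,v0) N3.N1=(alive,v0) N3.N2=(suspect,v2) N3.N3=(alive,v0)
Op 6: gossip N1<->N3 -> N1.N0=(alive,v0) N1.N1=(alive,v0) N1.N2=(suspect,v2) N1.N3=(alive,v0) | N3.N0=(alive,v0) N3.N1=(alive,v0) N3.N2=(suspect,v2) N3.N3=(alive,v0)

Answer: N0=alive,0 N1=alive,0 N2=suspect,2 N3=alive,0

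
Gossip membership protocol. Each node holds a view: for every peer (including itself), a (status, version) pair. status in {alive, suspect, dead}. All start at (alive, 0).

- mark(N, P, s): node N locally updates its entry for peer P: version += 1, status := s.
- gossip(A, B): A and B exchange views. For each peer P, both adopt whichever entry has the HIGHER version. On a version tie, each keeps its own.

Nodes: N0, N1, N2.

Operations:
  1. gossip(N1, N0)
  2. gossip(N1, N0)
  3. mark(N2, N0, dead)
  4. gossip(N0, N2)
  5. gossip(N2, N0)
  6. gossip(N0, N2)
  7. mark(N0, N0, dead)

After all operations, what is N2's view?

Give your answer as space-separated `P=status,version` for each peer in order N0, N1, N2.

Op 1: gossip N1<->N0 -> N1.N0=(alive,v0) N1.N1=(alive,v0) N1.N2=(alive,v0) | N0.N0=(alive,v0) N0.N1=(alive,v0) N0.N2=(alive,v0)
Op 2: gossip N1<->N0 -> N1.N0=(alive,v0) N1.N1=(alive,v0) N1.N2=(alive,v0) | N0.N0=(alive,v0) N0.N1=(alive,v0) N0.N2=(alive,v0)
Op 3: N2 marks N0=dead -> (dead,v1)
Op 4: gossip N0<->N2 -> N0.N0=(dead,v1) N0.N1=(alive,v0) N0.N2=(alive,v0) | N2.N0=(dead,v1) N2.N1=(alive,v0) N2.N2=(alive,v0)
Op 5: gossip N2<->N0 -> N2.N0=(dead,v1) N2.N1=(alive,v0) N2.N2=(alive,v0) | N0.N0=(dead,v1) N0.N1=(alive,v0) N0.N2=(alive,v0)
Op 6: gossip N0<->N2 -> N0.N0=(dead,v1) N0.N1=(alive,v0) N0.N2=(alive,v0) | N2.N0=(dead,v1) N2.N1=(alive,v0) N2.N2=(alive,v0)
Op 7: N0 marks N0=dead -> (dead,v2)

Answer: N0=dead,1 N1=alive,0 N2=alive,0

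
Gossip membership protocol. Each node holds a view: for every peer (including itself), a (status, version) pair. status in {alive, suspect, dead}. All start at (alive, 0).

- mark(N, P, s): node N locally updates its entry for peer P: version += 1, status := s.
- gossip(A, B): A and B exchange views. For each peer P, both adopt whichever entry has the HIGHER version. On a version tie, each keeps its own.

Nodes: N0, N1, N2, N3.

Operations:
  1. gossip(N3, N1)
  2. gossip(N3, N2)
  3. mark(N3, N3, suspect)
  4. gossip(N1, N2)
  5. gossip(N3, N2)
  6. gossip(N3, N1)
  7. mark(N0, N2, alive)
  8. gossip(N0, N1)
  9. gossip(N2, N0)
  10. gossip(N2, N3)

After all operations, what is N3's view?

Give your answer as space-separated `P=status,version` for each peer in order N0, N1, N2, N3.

Op 1: gossip N3<->N1 -> N3.N0=(alive,v0) N3.N1=(alive,v0) N3.N2=(alive,v0) N3.N3=(alive,v0) | N1.N0=(alive,v0) N1.N1=(alive,v0) N1.N2=(alive,v0) N1.N3=(alive,v0)
Op 2: gossip N3<->N2 -> N3.N0=(alive,v0) N3.N1=(alive,v0) N3.N2=(alive,v0) N3.N3=(alive,v0) | N2.N0=(alive,v0) N2.N1=(alive,v0) N2.N2=(alive,v0) N2.N3=(alive,v0)
Op 3: N3 marks N3=suspect -> (suspect,v1)
Op 4: gossip N1<->N2 -> N1.N0=(alive,v0) N1.N1=(alive,v0) N1.N2=(alive,v0) N1.N3=(alive,v0) | N2.N0=(alive,v0) N2.N1=(alive,v0) N2.N2=(alive,v0) N2.N3=(alive,v0)
Op 5: gossip N3<->N2 -> N3.N0=(alive,v0) N3.N1=(alive,v0) N3.N2=(alive,v0) N3.N3=(suspect,v1) | N2.N0=(alive,v0) N2.N1=(alive,v0) N2.N2=(alive,v0) N2.N3=(suspect,v1)
Op 6: gossip N3<->N1 -> N3.N0=(alive,v0) N3.N1=(alive,v0) N3.N2=(alive,v0) N3.N3=(suspect,v1) | N1.N0=(alive,v0) N1.N1=(alive,v0) N1.N2=(alive,v0) N1.N3=(suspect,v1)
Op 7: N0 marks N2=alive -> (alive,v1)
Op 8: gossip N0<->N1 -> N0.N0=(alive,v0) N0.N1=(alive,v0) N0.N2=(alive,v1) N0.N3=(suspect,v1) | N1.N0=(alive,v0) N1.N1=(alive,v0) N1.N2=(alive,v1) N1.N3=(suspect,v1)
Op 9: gossip N2<->N0 -> N2.N0=(alive,v0) N2.N1=(alive,v0) N2.N2=(alive,v1) N2.N3=(suspect,v1) | N0.N0=(alive,v0) N0.N1=(alive,v0) N0.N2=(alive,v1) N0.N3=(suspect,v1)
Op 10: gossip N2<->N3 -> N2.N0=(alive,v0) N2.N1=(alive,v0) N2.N2=(alive,v1) N2.N3=(suspect,v1) | N3.N0=(alive,v0) N3.N1=(alive,v0) N3.N2=(alive,v1) N3.N3=(suspect,v1)

Answer: N0=alive,0 N1=alive,0 N2=alive,1 N3=suspect,1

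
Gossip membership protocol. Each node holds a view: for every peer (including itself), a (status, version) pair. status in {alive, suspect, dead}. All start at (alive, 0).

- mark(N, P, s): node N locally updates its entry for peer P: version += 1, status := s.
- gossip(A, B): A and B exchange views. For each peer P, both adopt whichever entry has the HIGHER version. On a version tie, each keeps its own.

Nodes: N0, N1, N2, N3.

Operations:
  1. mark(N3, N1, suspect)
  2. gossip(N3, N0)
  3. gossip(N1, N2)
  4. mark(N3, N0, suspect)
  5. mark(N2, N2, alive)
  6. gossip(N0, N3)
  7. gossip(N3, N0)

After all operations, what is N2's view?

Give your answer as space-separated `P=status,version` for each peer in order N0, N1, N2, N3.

Answer: N0=alive,0 N1=alive,0 N2=alive,1 N3=alive,0

Derivation:
Op 1: N3 marks N1=suspect -> (suspect,v1)
Op 2: gossip N3<->N0 -> N3.N0=(alive,v0) N3.N1=(suspect,v1) N3.N2=(alive,v0) N3.N3=(alive,v0) | N0.N0=(alive,v0) N0.N1=(suspect,v1) N0.N2=(alive,v0) N0.N3=(alive,v0)
Op 3: gossip N1<->N2 -> N1.N0=(alive,v0) N1.N1=(alive,v0) N1.N2=(alive,v0) N1.N3=(alive,v0) | N2.N0=(alive,v0) N2.N1=(alive,v0) N2.N2=(alive,v0) N2.N3=(alive,v0)
Op 4: N3 marks N0=suspect -> (suspect,v1)
Op 5: N2 marks N2=alive -> (alive,v1)
Op 6: gossip N0<->N3 -> N0.N0=(suspect,v1) N0.N1=(suspect,v1) N0.N2=(alive,v0) N0.N3=(alive,v0) | N3.N0=(suspect,v1) N3.N1=(suspect,v1) N3.N2=(alive,v0) N3.N3=(alive,v0)
Op 7: gossip N3<->N0 -> N3.N0=(suspect,v1) N3.N1=(suspect,v1) N3.N2=(alive,v0) N3.N3=(alive,v0) | N0.N0=(suspect,v1) N0.N1=(suspect,v1) N0.N2=(alive,v0) N0.N3=(alive,v0)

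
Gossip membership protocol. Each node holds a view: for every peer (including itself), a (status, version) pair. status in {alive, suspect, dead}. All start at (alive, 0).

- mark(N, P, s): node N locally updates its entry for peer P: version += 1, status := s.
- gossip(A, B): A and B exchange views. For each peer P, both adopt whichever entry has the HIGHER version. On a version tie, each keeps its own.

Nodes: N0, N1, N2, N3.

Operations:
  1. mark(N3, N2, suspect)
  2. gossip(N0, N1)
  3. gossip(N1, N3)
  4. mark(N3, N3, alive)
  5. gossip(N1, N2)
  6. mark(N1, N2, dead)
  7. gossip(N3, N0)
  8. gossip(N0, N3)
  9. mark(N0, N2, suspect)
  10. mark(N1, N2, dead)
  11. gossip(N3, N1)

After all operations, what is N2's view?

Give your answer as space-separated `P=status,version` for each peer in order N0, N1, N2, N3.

Op 1: N3 marks N2=suspect -> (suspect,v1)
Op 2: gossip N0<->N1 -> N0.N0=(alive,v0) N0.N1=(alive,v0) N0.N2=(alive,v0) N0.N3=(alive,v0) | N1.N0=(alive,v0) N1.N1=(alive,v0) N1.N2=(alive,v0) N1.N3=(alive,v0)
Op 3: gossip N1<->N3 -> N1.N0=(alive,v0) N1.N1=(alive,v0) N1.N2=(suspect,v1) N1.N3=(alive,v0) | N3.N0=(alive,v0) N3.N1=(alive,v0) N3.N2=(suspect,v1) N3.N3=(alive,v0)
Op 4: N3 marks N3=alive -> (alive,v1)
Op 5: gossip N1<->N2 -> N1.N0=(alive,v0) N1.N1=(alive,v0) N1.N2=(suspect,v1) N1.N3=(alive,v0) | N2.N0=(alive,v0) N2.N1=(alive,v0) N2.N2=(suspect,v1) N2.N3=(alive,v0)
Op 6: N1 marks N2=dead -> (dead,v2)
Op 7: gossip N3<->N0 -> N3.N0=(alive,v0) N3.N1=(alive,v0) N3.N2=(suspect,v1) N3.N3=(alive,v1) | N0.N0=(alive,v0) N0.N1=(alive,v0) N0.N2=(suspect,v1) N0.N3=(alive,v1)
Op 8: gossip N0<->N3 -> N0.N0=(alive,v0) N0.N1=(alive,v0) N0.N2=(suspect,v1) N0.N3=(alive,v1) | N3.N0=(alive,v0) N3.N1=(alive,v0) N3.N2=(suspect,v1) N3.N3=(alive,v1)
Op 9: N0 marks N2=suspect -> (suspect,v2)
Op 10: N1 marks N2=dead -> (dead,v3)
Op 11: gossip N3<->N1 -> N3.N0=(alive,v0) N3.N1=(alive,v0) N3.N2=(dead,v3) N3.N3=(alive,v1) | N1.N0=(alive,v0) N1.N1=(alive,v0) N1.N2=(dead,v3) N1.N3=(alive,v1)

Answer: N0=alive,0 N1=alive,0 N2=suspect,1 N3=alive,0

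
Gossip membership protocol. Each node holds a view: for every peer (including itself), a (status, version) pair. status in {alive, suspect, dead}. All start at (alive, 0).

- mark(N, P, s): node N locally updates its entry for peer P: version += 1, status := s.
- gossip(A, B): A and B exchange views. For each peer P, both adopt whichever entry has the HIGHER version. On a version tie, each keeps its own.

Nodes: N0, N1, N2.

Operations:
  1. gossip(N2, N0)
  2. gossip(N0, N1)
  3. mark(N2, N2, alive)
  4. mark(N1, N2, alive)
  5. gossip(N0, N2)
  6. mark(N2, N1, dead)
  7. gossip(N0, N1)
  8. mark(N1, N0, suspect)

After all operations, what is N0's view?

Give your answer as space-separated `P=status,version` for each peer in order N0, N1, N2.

Answer: N0=alive,0 N1=alive,0 N2=alive,1

Derivation:
Op 1: gossip N2<->N0 -> N2.N0=(alive,v0) N2.N1=(alive,v0) N2.N2=(alive,v0) | N0.N0=(alive,v0) N0.N1=(alive,v0) N0.N2=(alive,v0)
Op 2: gossip N0<->N1 -> N0.N0=(alive,v0) N0.N1=(alive,v0) N0.N2=(alive,v0) | N1.N0=(alive,v0) N1.N1=(alive,v0) N1.N2=(alive,v0)
Op 3: N2 marks N2=alive -> (alive,v1)
Op 4: N1 marks N2=alive -> (alive,v1)
Op 5: gossip N0<->N2 -> N0.N0=(alive,v0) N0.N1=(alive,v0) N0.N2=(alive,v1) | N2.N0=(alive,v0) N2.N1=(alive,v0) N2.N2=(alive,v1)
Op 6: N2 marks N1=dead -> (dead,v1)
Op 7: gossip N0<->N1 -> N0.N0=(alive,v0) N0.N1=(alive,v0) N0.N2=(alive,v1) | N1.N0=(alive,v0) N1.N1=(alive,v0) N1.N2=(alive,v1)
Op 8: N1 marks N0=suspect -> (suspect,v1)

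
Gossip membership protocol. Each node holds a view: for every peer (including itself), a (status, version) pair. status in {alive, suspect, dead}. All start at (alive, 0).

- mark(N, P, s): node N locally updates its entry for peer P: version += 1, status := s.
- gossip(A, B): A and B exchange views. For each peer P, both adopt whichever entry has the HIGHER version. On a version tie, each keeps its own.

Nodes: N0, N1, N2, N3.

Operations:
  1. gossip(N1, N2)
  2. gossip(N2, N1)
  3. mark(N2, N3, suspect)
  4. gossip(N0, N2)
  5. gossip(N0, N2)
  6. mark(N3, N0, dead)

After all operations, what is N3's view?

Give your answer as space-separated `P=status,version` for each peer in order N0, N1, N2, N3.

Op 1: gossip N1<->N2 -> N1.N0=(alive,v0) N1.N1=(alive,v0) N1.N2=(alive,v0) N1.N3=(alive,v0) | N2.N0=(alive,v0) N2.N1=(alive,v0) N2.N2=(alive,v0) N2.N3=(alive,v0)
Op 2: gossip N2<->N1 -> N2.N0=(alive,v0) N2.N1=(alive,v0) N2.N2=(alive,v0) N2.N3=(alive,v0) | N1.N0=(alive,v0) N1.N1=(alive,v0) N1.N2=(alive,v0) N1.N3=(alive,v0)
Op 3: N2 marks N3=suspect -> (suspect,v1)
Op 4: gossip N0<->N2 -> N0.N0=(alive,v0) N0.N1=(alive,v0) N0.N2=(alive,v0) N0.N3=(suspect,v1) | N2.N0=(alive,v0) N2.N1=(alive,v0) N2.N2=(alive,v0) N2.N3=(suspect,v1)
Op 5: gossip N0<->N2 -> N0.N0=(alive,v0) N0.N1=(alive,v0) N0.N2=(alive,v0) N0.N3=(suspect,v1) | N2.N0=(alive,v0) N2.N1=(alive,v0) N2.N2=(alive,v0) N2.N3=(suspect,v1)
Op 6: N3 marks N0=dead -> (dead,v1)

Answer: N0=dead,1 N1=alive,0 N2=alive,0 N3=alive,0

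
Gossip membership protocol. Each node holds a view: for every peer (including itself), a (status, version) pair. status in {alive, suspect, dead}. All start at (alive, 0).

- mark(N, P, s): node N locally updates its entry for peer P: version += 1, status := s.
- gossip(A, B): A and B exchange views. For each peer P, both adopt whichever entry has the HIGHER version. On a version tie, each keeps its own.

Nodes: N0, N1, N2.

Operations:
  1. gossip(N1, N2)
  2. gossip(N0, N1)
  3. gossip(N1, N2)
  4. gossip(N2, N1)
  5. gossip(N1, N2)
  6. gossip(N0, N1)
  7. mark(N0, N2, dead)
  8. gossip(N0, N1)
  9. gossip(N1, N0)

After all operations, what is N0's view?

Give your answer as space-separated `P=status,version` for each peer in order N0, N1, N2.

Op 1: gossip N1<->N2 -> N1.N0=(alive,v0) N1.N1=(alive,v0) N1.N2=(alive,v0) | N2.N0=(alive,v0) N2.N1=(alive,v0) N2.N2=(alive,v0)
Op 2: gossip N0<->N1 -> N0.N0=(alive,v0) N0.N1=(alive,v0) N0.N2=(alive,v0) | N1.N0=(alive,v0) N1.N1=(alive,v0) N1.N2=(alive,v0)
Op 3: gossip N1<->N2 -> N1.N0=(alive,v0) N1.N1=(alive,v0) N1.N2=(alive,v0) | N2.N0=(alive,v0) N2.N1=(alive,v0) N2.N2=(alive,v0)
Op 4: gossip N2<->N1 -> N2.N0=(alive,v0) N2.N1=(alive,v0) N2.N2=(alive,v0) | N1.N0=(alive,v0) N1.N1=(alive,v0) N1.N2=(alive,v0)
Op 5: gossip N1<->N2 -> N1.N0=(alive,v0) N1.N1=(alive,v0) N1.N2=(alive,v0) | N2.N0=(alive,v0) N2.N1=(alive,v0) N2.N2=(alive,v0)
Op 6: gossip N0<->N1 -> N0.N0=(alive,v0) N0.N1=(alive,v0) N0.N2=(alive,v0) | N1.N0=(alive,v0) N1.N1=(alive,v0) N1.N2=(alive,v0)
Op 7: N0 marks N2=dead -> (dead,v1)
Op 8: gossip N0<->N1 -> N0.N0=(alive,v0) N0.N1=(alive,v0) N0.N2=(dead,v1) | N1.N0=(alive,v0) N1.N1=(alive,v0) N1.N2=(dead,v1)
Op 9: gossip N1<->N0 -> N1.N0=(alive,v0) N1.N1=(alive,v0) N1.N2=(dead,v1) | N0.N0=(alive,v0) N0.N1=(alive,v0) N0.N2=(dead,v1)

Answer: N0=alive,0 N1=alive,0 N2=dead,1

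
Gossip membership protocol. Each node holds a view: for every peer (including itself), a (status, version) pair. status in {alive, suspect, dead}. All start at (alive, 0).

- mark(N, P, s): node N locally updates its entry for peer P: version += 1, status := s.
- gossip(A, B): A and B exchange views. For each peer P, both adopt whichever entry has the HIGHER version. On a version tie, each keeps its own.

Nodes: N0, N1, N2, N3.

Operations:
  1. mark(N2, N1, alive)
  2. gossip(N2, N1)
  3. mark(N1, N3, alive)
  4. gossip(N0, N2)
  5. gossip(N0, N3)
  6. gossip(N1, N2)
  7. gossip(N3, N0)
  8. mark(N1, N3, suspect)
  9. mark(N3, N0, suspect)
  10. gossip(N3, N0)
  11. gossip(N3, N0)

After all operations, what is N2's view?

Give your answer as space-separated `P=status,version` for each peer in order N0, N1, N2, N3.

Answer: N0=alive,0 N1=alive,1 N2=alive,0 N3=alive,1

Derivation:
Op 1: N2 marks N1=alive -> (alive,v1)
Op 2: gossip N2<->N1 -> N2.N0=(alive,v0) N2.N1=(alive,v1) N2.N2=(alive,v0) N2.N3=(alive,v0) | N1.N0=(alive,v0) N1.N1=(alive,v1) N1.N2=(alive,v0) N1.N3=(alive,v0)
Op 3: N1 marks N3=alive -> (alive,v1)
Op 4: gossip N0<->N2 -> N0.N0=(alive,v0) N0.N1=(alive,v1) N0.N2=(alive,v0) N0.N3=(alive,v0) | N2.N0=(alive,v0) N2.N1=(alive,v1) N2.N2=(alive,v0) N2.N3=(alive,v0)
Op 5: gossip N0<->N3 -> N0.N0=(alive,v0) N0.N1=(alive,v1) N0.N2=(alive,v0) N0.N3=(alive,v0) | N3.N0=(alive,v0) N3.N1=(alive,v1) N3.N2=(alive,v0) N3.N3=(alive,v0)
Op 6: gossip N1<->N2 -> N1.N0=(alive,v0) N1.N1=(alive,v1) N1.N2=(alive,v0) N1.N3=(alive,v1) | N2.N0=(alive,v0) N2.N1=(alive,v1) N2.N2=(alive,v0) N2.N3=(alive,v1)
Op 7: gossip N3<->N0 -> N3.N0=(alive,v0) N3.N1=(alive,v1) N3.N2=(alive,v0) N3.N3=(alive,v0) | N0.N0=(alive,v0) N0.N1=(alive,v1) N0.N2=(alive,v0) N0.N3=(alive,v0)
Op 8: N1 marks N3=suspect -> (suspect,v2)
Op 9: N3 marks N0=suspect -> (suspect,v1)
Op 10: gossip N3<->N0 -> N3.N0=(suspect,v1) N3.N1=(alive,v1) N3.N2=(alive,v0) N3.N3=(alive,v0) | N0.N0=(suspect,v1) N0.N1=(alive,v1) N0.N2=(alive,v0) N0.N3=(alive,v0)
Op 11: gossip N3<->N0 -> N3.N0=(suspect,v1) N3.N1=(alive,v1) N3.N2=(alive,v0) N3.N3=(alive,v0) | N0.N0=(suspect,v1) N0.N1=(alive,v1) N0.N2=(alive,v0) N0.N3=(alive,v0)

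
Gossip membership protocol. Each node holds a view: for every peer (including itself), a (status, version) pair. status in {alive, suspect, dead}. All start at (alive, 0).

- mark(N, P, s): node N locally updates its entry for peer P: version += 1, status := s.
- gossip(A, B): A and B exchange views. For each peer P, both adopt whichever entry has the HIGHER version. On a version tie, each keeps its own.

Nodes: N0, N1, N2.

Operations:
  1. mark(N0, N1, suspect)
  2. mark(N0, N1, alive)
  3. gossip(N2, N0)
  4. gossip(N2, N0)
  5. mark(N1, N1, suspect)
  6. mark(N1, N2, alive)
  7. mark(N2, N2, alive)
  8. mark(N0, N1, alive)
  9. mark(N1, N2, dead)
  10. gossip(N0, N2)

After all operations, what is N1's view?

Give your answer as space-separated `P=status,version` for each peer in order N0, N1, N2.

Answer: N0=alive,0 N1=suspect,1 N2=dead,2

Derivation:
Op 1: N0 marks N1=suspect -> (suspect,v1)
Op 2: N0 marks N1=alive -> (alive,v2)
Op 3: gossip N2<->N0 -> N2.N0=(alive,v0) N2.N1=(alive,v2) N2.N2=(alive,v0) | N0.N0=(alive,v0) N0.N1=(alive,v2) N0.N2=(alive,v0)
Op 4: gossip N2<->N0 -> N2.N0=(alive,v0) N2.N1=(alive,v2) N2.N2=(alive,v0) | N0.N0=(alive,v0) N0.N1=(alive,v2) N0.N2=(alive,v0)
Op 5: N1 marks N1=suspect -> (suspect,v1)
Op 6: N1 marks N2=alive -> (alive,v1)
Op 7: N2 marks N2=alive -> (alive,v1)
Op 8: N0 marks N1=alive -> (alive,v3)
Op 9: N1 marks N2=dead -> (dead,v2)
Op 10: gossip N0<->N2 -> N0.N0=(alive,v0) N0.N1=(alive,v3) N0.N2=(alive,v1) | N2.N0=(alive,v0) N2.N1=(alive,v3) N2.N2=(alive,v1)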